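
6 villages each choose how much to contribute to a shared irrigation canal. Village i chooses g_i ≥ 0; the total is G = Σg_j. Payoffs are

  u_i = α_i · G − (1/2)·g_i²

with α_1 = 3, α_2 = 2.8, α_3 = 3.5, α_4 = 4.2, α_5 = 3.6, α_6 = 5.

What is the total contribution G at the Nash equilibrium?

22.1

Village i's FOC: ∂u_i/∂g_i = α_i − g_i = 0, so g_i* = α_i.
NE contributions = (3, 2.8, 3.5, 4.2, 3.6, 5); G = 22.1.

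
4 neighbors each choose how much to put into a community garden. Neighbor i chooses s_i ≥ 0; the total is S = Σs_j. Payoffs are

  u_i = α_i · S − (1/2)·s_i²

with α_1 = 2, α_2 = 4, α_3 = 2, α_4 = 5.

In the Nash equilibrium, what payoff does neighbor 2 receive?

Neighbor i's FOC: ∂u_i/∂s_i = α_i − s_i = 0, so s_i* = α_i.
NE contributions = (2, 4, 2, 5); S = 13.
u_2 = α_2·S − ½·(s_2)² = 4·13 − ½·4² = 44.

44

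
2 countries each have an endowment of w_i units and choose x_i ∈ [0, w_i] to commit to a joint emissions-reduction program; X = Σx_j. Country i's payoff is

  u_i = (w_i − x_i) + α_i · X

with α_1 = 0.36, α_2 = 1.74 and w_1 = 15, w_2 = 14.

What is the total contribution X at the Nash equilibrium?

∂u_i/∂x_i = α_i − 1, so country i contributes w_i if α_i > 1, else 0.
α_i > 1 for i ∈ {2}; NE contributions (0, 14), X = 14.

14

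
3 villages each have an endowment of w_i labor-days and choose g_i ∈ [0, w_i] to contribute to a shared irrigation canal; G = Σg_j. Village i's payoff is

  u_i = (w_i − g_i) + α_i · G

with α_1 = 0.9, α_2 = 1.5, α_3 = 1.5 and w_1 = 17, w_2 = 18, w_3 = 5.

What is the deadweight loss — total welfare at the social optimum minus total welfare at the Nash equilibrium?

∂u_i/∂g_i = α_i − 1, so village i contributes w_i if α_i > 1, else 0.
α_i > 1 for i ∈ {2, 3}; NE contributions (0, 18, 5), G = 23.
W^NE = Σw_i − G^NE + (Σα_i)·G^NE = 40 + 2.9·23 = 106.7.
Planner: ∂(Σu_j)/∂g_i = Σα_j − 1 = 2.9 > 0, so everyone contributes w_i; G^SO = 40, W^SO = 40 + 2.9·40 = 156.
Deadweight loss = 49.3.

49.3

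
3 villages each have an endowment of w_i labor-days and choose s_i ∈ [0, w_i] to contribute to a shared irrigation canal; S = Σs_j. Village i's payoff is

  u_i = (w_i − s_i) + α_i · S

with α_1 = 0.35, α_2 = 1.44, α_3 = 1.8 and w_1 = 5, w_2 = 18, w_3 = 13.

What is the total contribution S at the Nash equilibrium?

∂u_i/∂s_i = α_i − 1, so village i contributes w_i if α_i > 1, else 0.
α_i > 1 for i ∈ {2, 3}; NE contributions (0, 18, 13), S = 31.

31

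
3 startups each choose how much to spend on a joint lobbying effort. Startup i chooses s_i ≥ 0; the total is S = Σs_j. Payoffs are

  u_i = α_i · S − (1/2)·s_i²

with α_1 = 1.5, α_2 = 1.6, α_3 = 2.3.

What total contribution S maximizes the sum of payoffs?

Planner FOC: ∂(Σu_j)/∂s_i = (Σα_j) − s_i = 0, so s_i^SO = Σα_j = 5.4 for every i; S^SO = 16.2.

16.2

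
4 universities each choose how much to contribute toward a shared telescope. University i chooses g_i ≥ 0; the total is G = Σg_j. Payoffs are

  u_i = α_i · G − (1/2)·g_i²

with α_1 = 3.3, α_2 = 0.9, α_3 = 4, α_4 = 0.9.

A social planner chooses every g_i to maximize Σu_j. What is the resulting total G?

Planner FOC: ∂(Σu_j)/∂g_i = (Σα_j) − g_i = 0, so g_i^SO = Σα_j = 9.1 for every i; G^SO = 36.4.

36.4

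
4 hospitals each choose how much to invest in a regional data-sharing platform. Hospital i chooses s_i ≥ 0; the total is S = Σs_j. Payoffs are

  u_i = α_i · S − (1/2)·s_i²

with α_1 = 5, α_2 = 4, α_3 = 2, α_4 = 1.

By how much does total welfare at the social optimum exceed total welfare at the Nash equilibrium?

167

Hospital i's FOC: ∂u_i/∂s_i = α_i − s_i = 0, so s_i* = α_i.
NE contributions = (5, 4, 2, 1); S = 12.
W^NE = (Σα)·S − ½Σα_i² = 12² − ½·46 = 121.
Planner sets s_i = Σα_j = 12 for every i, so S^SO = 4·12 = 48.
W^SO = (Σα)·S^SO − ½·4·(Σα)² = (4/2)·12² = 288.
Deadweight loss = W^SO − W^NE = 167.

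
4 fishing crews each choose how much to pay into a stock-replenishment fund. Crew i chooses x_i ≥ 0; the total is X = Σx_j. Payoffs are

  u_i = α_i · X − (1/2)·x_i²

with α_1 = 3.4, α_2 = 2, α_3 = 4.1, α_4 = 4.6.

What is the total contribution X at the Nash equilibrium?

Crew i's FOC: ∂u_i/∂x_i = α_i − x_i = 0, so x_i* = α_i.
NE contributions = (3.4, 2, 4.1, 4.6); X = 14.1.

14.1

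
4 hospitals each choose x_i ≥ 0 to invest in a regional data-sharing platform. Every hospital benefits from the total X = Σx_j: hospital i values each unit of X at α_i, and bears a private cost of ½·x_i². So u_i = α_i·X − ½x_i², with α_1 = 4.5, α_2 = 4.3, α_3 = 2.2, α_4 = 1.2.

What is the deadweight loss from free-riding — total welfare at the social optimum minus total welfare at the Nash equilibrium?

Hospital i's FOC: ∂u_i/∂x_i = α_i − x_i = 0, so x_i* = α_i.
NE contributions = (4.5, 4.3, 2.2, 1.2); X = 12.2.
W^NE = (Σα)·X − ½Σα_i² = 12.2² − ½·45.02 = 126.33.
Planner sets x_i = Σα_j = 12.2 for every i, so X^SO = 4·12.2 = 48.8.
W^SO = (Σα)·X^SO − ½·4·(Σα)² = (4/2)·12.2² = 297.68.
Deadweight loss = W^SO − W^NE = 171.35.

171.35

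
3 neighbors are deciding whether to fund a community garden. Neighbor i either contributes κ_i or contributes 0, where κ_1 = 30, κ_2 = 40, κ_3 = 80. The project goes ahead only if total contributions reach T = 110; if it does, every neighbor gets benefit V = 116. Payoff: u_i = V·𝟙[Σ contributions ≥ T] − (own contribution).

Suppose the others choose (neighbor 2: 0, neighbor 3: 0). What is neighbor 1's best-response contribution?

0

Others' total = 0. Even contributing 30 gives 30 < 110: no benefit either way.
Best response: 0.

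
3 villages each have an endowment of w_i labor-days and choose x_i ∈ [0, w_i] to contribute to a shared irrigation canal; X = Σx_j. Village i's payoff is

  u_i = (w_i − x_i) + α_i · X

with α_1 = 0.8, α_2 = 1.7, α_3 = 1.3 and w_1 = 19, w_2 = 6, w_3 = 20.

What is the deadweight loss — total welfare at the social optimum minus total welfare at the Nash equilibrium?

53.2

∂u_i/∂x_i = α_i − 1, so village i contributes w_i if α_i > 1, else 0.
α_i > 1 for i ∈ {2, 3}; NE contributions (0, 6, 20), X = 26.
W^NE = Σw_i − X^NE + (Σα_i)·X^NE = 45 + 2.8·26 = 117.8.
Planner: ∂(Σu_j)/∂x_i = Σα_j − 1 = 2.8 > 0, so everyone contributes w_i; X^SO = 45, W^SO = 45 + 2.8·45 = 171.
Deadweight loss = 53.2.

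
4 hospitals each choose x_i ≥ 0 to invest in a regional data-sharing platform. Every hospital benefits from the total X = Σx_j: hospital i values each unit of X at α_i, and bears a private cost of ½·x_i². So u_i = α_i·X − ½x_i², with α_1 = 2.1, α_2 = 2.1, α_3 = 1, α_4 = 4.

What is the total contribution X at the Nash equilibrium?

Hospital i's FOC: ∂u_i/∂x_i = α_i − x_i = 0, so x_i* = α_i.
NE contributions = (2.1, 2.1, 1, 4); X = 9.2.

9.2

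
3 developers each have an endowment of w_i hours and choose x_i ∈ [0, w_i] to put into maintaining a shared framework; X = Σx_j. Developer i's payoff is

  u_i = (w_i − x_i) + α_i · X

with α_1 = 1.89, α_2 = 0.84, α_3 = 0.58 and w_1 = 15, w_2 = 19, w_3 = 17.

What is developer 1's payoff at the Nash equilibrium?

28.35

∂u_i/∂x_i = α_i − 1, so developer i contributes w_i if α_i > 1, else 0.
α_i > 1 for i ∈ {1}; NE contributions (15, 0, 0), X = 15.
u_1 = (15 − 15) + 1.89·15 = 28.35.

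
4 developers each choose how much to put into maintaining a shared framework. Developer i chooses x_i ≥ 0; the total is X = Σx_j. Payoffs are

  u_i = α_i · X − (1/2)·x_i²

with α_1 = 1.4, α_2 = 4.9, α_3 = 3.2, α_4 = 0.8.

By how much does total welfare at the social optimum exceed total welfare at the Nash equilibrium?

Developer i's FOC: ∂u_i/∂x_i = α_i − x_i = 0, so x_i* = α_i.
NE contributions = (1.4, 4.9, 3.2, 0.8); X = 10.3.
W^NE = (Σα)·X − ½Σα_i² = 10.3² − ½·36.85 = 87.665.
Planner sets x_i = Σα_j = 10.3 for every i, so X^SO = 4·10.3 = 41.2.
W^SO = (Σα)·X^SO − ½·4·(Σα)² = (4/2)·10.3² = 212.18.
Deadweight loss = W^SO − W^NE = 124.515.

124.515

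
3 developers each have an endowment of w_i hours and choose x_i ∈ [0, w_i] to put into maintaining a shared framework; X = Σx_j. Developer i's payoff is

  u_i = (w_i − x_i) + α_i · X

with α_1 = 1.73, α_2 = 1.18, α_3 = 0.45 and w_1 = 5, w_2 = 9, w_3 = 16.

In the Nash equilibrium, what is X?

14

∂u_i/∂x_i = α_i − 1, so developer i contributes w_i if α_i > 1, else 0.
α_i > 1 for i ∈ {1, 2}; NE contributions (5, 9, 0), X = 14.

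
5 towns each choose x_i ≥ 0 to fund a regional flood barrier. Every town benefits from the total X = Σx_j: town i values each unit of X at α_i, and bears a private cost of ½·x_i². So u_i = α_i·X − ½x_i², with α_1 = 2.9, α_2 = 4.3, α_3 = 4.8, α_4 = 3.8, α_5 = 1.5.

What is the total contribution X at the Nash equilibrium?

17.3

Town i's FOC: ∂u_i/∂x_i = α_i − x_i = 0, so x_i* = α_i.
NE contributions = (2.9, 4.3, 4.8, 3.8, 1.5); X = 17.3.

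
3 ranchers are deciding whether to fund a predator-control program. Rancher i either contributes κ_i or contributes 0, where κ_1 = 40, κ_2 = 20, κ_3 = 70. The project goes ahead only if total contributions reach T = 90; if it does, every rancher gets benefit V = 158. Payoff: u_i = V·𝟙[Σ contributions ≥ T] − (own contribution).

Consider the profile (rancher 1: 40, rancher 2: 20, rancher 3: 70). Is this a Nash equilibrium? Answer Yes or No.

Total = 130 ≥ 90: provided.
Rancher 1 (pledges 40, payoff 118): dropping to 0 → total 90, payoff 158. Profitable deviation.

No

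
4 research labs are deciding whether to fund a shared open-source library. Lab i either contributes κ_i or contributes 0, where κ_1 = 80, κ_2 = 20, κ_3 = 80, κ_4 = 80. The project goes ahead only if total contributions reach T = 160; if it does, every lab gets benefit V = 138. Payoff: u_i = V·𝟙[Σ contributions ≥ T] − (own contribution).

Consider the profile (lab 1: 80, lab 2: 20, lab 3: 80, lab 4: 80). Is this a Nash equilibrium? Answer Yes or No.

No

Total = 260 ≥ 160: provided.
Lab 1 (pledges 80, payoff 58): dropping to 0 → total 180, payoff 138. Profitable deviation.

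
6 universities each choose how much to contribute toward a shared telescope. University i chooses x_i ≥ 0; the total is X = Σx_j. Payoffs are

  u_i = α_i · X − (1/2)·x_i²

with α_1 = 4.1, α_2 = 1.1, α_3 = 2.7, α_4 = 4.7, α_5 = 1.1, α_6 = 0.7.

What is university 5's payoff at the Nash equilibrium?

15.235

University i's FOC: ∂u_i/∂x_i = α_i − x_i = 0, so x_i* = α_i.
NE contributions = (4.1, 1.1, 2.7, 4.7, 1.1, 0.7); X = 14.4.
u_5 = α_5·X − ½·(x_5)² = 1.1·14.4 − ½·1.1² = 15.235.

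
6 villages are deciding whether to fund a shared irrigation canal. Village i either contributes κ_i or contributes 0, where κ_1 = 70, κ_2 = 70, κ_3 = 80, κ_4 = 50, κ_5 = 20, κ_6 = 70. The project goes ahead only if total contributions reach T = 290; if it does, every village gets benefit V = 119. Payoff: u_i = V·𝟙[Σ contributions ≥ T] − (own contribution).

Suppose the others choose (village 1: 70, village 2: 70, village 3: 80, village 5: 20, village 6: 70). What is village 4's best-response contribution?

Others' total = 310 ≥ 290; contributing adds cost 50 for no extra benefit.
Best response: 0.

0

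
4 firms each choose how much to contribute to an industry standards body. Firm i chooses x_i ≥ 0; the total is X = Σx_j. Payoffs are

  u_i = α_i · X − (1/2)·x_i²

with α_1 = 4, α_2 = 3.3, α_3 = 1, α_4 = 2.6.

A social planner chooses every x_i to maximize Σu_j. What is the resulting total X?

Planner FOC: ∂(Σu_j)/∂x_i = (Σα_j) − x_i = 0, so x_i^SO = Σα_j = 10.9 for every i; X^SO = 43.6.

43.6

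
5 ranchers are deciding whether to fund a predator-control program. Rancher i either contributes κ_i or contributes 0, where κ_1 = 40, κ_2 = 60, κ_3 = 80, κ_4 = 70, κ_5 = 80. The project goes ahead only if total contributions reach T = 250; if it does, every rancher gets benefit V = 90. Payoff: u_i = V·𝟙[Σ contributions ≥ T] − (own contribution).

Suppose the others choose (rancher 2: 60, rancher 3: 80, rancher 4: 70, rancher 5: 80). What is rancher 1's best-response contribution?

Others' total = 290 ≥ 250; contributing adds cost 40 for no extra benefit.
Best response: 0.

0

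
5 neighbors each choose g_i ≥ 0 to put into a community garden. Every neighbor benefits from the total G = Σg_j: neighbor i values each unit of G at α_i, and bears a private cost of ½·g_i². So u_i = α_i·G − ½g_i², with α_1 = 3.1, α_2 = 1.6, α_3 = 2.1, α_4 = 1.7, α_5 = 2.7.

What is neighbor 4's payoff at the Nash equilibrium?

Neighbor i's FOC: ∂u_i/∂g_i = α_i − g_i = 0, so g_i* = α_i.
NE contributions = (3.1, 1.6, 2.1, 1.7, 2.7); G = 11.2.
u_4 = α_4·G − ½·(g_4)² = 1.7·11.2 − ½·1.7² = 17.595.

17.595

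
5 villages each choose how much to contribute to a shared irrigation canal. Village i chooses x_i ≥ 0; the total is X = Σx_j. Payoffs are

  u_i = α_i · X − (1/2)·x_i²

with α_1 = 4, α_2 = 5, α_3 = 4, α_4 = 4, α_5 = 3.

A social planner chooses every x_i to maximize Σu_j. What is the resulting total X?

Planner FOC: ∂(Σu_j)/∂x_i = (Σα_j) − x_i = 0, so x_i^SO = Σα_j = 20 for every i; X^SO = 100.

100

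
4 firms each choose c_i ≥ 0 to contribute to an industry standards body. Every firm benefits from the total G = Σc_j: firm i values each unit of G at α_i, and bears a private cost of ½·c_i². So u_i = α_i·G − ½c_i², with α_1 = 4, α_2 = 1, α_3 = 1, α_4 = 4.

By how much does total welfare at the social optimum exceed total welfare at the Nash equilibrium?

117

Firm i's FOC: ∂u_i/∂c_i = α_i − c_i = 0, so c_i* = α_i.
NE contributions = (4, 1, 1, 4); G = 10.
W^NE = (Σα)·G − ½Σα_i² = 10² − ½·34 = 83.
Planner sets c_i = Σα_j = 10 for every i, so G^SO = 4·10 = 40.
W^SO = (Σα)·G^SO − ½·4·(Σα)² = (4/2)·10² = 200.
Deadweight loss = W^SO − W^NE = 117.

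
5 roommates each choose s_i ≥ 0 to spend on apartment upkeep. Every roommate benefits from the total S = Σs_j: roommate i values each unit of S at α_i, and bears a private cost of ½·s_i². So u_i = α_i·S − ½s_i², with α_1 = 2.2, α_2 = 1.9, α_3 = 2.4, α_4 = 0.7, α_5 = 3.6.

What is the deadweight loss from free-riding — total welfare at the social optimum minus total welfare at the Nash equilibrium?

188.79

Roommate i's FOC: ∂u_i/∂s_i = α_i − s_i = 0, so s_i* = α_i.
NE contributions = (2.2, 1.9, 2.4, 0.7, 3.6); S = 10.8.
W^NE = (Σα)·S − ½Σα_i² = 10.8² − ½·27.66 = 102.81.
Planner sets s_i = Σα_j = 10.8 for every i, so S^SO = 5·10.8 = 54.
W^SO = (Σα)·S^SO − ½·5·(Σα)² = (5/2)·10.8² = 291.6.
Deadweight loss = W^SO − W^NE = 188.79.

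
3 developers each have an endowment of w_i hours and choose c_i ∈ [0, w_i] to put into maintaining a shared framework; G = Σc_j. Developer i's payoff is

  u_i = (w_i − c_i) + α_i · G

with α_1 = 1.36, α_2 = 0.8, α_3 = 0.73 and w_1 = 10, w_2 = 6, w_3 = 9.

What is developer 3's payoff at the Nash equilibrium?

∂u_i/∂c_i = α_i − 1, so developer i contributes w_i if α_i > 1, else 0.
α_i > 1 for i ∈ {1}; NE contributions (10, 0, 0), G = 10.
u_3 = (9 − 0) + 0.73·10 = 16.3.

16.3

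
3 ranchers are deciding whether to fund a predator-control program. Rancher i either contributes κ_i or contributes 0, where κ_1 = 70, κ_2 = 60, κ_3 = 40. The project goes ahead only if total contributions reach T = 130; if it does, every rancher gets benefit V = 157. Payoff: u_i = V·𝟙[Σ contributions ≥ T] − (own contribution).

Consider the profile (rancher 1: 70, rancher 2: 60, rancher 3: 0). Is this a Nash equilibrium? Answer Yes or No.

Total = 130 ≥ 130: provided.
Rancher 1 (pledges 70, payoff 87): dropping to 0 → total 60, payoff 0. No gain.
Rancher 2 (pledges 60, payoff 97): dropping to 0 → total 70, payoff 0. No gain.
Rancher 3 (pledges 0, payoff 157): pledging 40 → total 170, payoff 117. No gain.

Yes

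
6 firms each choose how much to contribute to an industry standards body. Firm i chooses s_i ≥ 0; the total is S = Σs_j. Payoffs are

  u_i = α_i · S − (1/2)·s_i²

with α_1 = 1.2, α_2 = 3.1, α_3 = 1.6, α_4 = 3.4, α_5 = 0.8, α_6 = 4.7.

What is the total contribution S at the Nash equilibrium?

Firm i's FOC: ∂u_i/∂s_i = α_i − s_i = 0, so s_i* = α_i.
NE contributions = (1.2, 3.1, 1.6, 3.4, 0.8, 4.7); S = 14.8.

14.8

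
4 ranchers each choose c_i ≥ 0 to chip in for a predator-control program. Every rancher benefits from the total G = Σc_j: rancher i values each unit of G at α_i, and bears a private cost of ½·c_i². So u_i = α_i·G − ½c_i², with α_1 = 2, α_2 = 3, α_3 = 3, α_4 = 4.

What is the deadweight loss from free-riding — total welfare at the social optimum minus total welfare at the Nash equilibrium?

163

Rancher i's FOC: ∂u_i/∂c_i = α_i − c_i = 0, so c_i* = α_i.
NE contributions = (2, 3, 3, 4); G = 12.
W^NE = (Σα)·G − ½Σα_i² = 12² − ½·38 = 125.
Planner sets c_i = Σα_j = 12 for every i, so G^SO = 4·12 = 48.
W^SO = (Σα)·G^SO − ½·4·(Σα)² = (4/2)·12² = 288.
Deadweight loss = W^SO − W^NE = 163.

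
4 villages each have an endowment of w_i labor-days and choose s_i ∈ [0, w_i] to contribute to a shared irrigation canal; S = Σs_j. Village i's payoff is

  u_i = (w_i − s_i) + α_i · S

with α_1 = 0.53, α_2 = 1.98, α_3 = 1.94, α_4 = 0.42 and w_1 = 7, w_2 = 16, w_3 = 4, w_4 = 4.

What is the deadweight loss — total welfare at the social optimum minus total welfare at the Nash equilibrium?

42.57

∂u_i/∂s_i = α_i − 1, so village i contributes w_i if α_i > 1, else 0.
α_i > 1 for i ∈ {2, 3}; NE contributions (0, 16, 4, 0), S = 20.
W^NE = Σw_i − S^NE + (Σα_i)·S^NE = 31 + 3.87·20 = 108.4.
Planner: ∂(Σu_j)/∂s_i = Σα_j − 1 = 3.87 > 0, so everyone contributes w_i; S^SO = 31, W^SO = 31 + 3.87·31 = 150.97.
Deadweight loss = 42.57.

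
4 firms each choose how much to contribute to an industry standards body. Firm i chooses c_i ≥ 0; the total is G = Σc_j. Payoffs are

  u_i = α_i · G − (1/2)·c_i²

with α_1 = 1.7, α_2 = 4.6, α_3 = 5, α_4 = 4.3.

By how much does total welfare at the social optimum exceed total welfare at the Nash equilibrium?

277.13

Firm i's FOC: ∂u_i/∂c_i = α_i − c_i = 0, so c_i* = α_i.
NE contributions = (1.7, 4.6, 5, 4.3); G = 15.6.
W^NE = (Σα)·G − ½Σα_i² = 15.6² − ½·67.54 = 209.59.
Planner sets c_i = Σα_j = 15.6 for every i, so G^SO = 4·15.6 = 62.4.
W^SO = (Σα)·G^SO − ½·4·(Σα)² = (4/2)·15.6² = 486.72.
Deadweight loss = W^SO − W^NE = 277.13.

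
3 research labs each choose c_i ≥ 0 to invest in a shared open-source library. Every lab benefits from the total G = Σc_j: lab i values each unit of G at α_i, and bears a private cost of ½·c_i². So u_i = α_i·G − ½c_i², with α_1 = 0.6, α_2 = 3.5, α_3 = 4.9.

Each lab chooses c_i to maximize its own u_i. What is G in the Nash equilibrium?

9

Lab i's FOC: ∂u_i/∂c_i = α_i − c_i = 0, so c_i* = α_i.
NE contributions = (0.6, 3.5, 4.9); G = 9.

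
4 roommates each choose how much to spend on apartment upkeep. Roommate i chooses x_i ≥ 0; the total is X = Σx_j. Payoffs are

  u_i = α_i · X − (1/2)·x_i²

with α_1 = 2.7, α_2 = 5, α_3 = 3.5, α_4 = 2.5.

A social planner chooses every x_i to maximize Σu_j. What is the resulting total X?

54.8

Planner FOC: ∂(Σu_j)/∂x_i = (Σα_j) − x_i = 0, so x_i^SO = Σα_j = 13.7 for every i; X^SO = 54.8.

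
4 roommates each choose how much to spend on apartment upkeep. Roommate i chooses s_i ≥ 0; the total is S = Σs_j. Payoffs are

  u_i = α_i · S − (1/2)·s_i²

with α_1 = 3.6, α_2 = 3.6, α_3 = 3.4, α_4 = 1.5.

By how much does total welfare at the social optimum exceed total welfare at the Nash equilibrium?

166.275

Roommate i's FOC: ∂u_i/∂s_i = α_i − s_i = 0, so s_i* = α_i.
NE contributions = (3.6, 3.6, 3.4, 1.5); S = 12.1.
W^NE = (Σα)·S − ½Σα_i² = 12.1² − ½·39.73 = 126.545.
Planner sets s_i = Σα_j = 12.1 for every i, so S^SO = 4·12.1 = 48.4.
W^SO = (Σα)·S^SO − ½·4·(Σα)² = (4/2)·12.1² = 292.82.
Deadweight loss = W^SO − W^NE = 166.275.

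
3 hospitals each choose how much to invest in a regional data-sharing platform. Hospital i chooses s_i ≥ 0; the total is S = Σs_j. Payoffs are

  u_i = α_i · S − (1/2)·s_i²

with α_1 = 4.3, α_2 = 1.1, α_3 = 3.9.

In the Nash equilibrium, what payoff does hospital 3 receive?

28.665

Hospital i's FOC: ∂u_i/∂s_i = α_i − s_i = 0, so s_i* = α_i.
NE contributions = (4.3, 1.1, 3.9); S = 9.3.
u_3 = α_3·S − ½·(s_3)² = 3.9·9.3 − ½·3.9² = 28.665.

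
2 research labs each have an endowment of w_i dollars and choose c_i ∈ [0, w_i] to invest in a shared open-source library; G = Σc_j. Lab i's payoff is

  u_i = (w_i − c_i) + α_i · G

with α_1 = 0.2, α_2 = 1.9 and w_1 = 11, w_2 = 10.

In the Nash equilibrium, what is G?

10

∂u_i/∂c_i = α_i − 1, so lab i contributes w_i if α_i > 1, else 0.
α_i > 1 for i ∈ {2}; NE contributions (0, 10), G = 10.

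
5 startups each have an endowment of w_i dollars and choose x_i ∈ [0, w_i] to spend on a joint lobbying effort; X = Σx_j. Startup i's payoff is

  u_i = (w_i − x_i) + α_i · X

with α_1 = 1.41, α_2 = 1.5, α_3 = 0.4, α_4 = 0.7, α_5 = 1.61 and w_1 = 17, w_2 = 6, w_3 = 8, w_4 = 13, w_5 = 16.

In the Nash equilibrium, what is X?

∂u_i/∂x_i = α_i − 1, so startup i contributes w_i if α_i > 1, else 0.
α_i > 1 for i ∈ {1, 2, 5}; NE contributions (17, 6, 0, 0, 16), X = 39.

39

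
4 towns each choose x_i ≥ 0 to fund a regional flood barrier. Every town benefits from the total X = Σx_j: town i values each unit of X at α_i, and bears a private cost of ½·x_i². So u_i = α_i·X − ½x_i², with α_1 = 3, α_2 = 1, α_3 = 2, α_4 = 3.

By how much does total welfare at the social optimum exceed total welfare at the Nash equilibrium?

92.5

Town i's FOC: ∂u_i/∂x_i = α_i − x_i = 0, so x_i* = α_i.
NE contributions = (3, 1, 2, 3); X = 9.
W^NE = (Σα)·X − ½Σα_i² = 9² − ½·23 = 69.5.
Planner sets x_i = Σα_j = 9 for every i, so X^SO = 4·9 = 36.
W^SO = (Σα)·X^SO − ½·4·(Σα)² = (4/2)·9² = 162.
Deadweight loss = W^SO − W^NE = 92.5.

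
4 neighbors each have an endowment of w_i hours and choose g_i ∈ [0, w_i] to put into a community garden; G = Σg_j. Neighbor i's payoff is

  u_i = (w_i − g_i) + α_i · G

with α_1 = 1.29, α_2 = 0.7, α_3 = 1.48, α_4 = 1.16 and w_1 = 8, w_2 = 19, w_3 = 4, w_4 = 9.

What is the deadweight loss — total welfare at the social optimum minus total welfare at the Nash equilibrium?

∂u_i/∂g_i = α_i − 1, so neighbor i contributes w_i if α_i > 1, else 0.
α_i > 1 for i ∈ {1, 3, 4}; NE contributions (8, 0, 4, 9), G = 21.
W^NE = Σw_i − G^NE + (Σα_i)·G^NE = 40 + 3.63·21 = 116.23.
Planner: ∂(Σu_j)/∂g_i = Σα_j − 1 = 3.63 > 0, so everyone contributes w_i; G^SO = 40, W^SO = 40 + 3.63·40 = 185.2.
Deadweight loss = 68.97.

68.97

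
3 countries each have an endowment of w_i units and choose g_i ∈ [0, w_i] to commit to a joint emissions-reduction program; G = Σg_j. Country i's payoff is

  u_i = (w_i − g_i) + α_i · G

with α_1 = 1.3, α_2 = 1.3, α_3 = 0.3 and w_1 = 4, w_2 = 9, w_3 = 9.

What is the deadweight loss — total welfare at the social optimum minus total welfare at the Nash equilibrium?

17.1

∂u_i/∂g_i = α_i − 1, so country i contributes w_i if α_i > 1, else 0.
α_i > 1 for i ∈ {1, 2}; NE contributions (4, 9, 0), G = 13.
W^NE = Σw_i − G^NE + (Σα_i)·G^NE = 22 + 1.9·13 = 46.7.
Planner: ∂(Σu_j)/∂g_i = Σα_j − 1 = 1.9 > 0, so everyone contributes w_i; G^SO = 22, W^SO = 22 + 1.9·22 = 63.8.
Deadweight loss = 17.1.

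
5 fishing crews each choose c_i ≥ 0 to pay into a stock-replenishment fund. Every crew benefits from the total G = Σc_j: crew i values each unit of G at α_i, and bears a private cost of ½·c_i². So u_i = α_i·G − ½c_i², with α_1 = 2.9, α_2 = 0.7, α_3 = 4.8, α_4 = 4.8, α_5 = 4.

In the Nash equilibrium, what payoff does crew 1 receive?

Crew i's FOC: ∂u_i/∂c_i = α_i − c_i = 0, so c_i* = α_i.
NE contributions = (2.9, 0.7, 4.8, 4.8, 4); G = 17.2.
u_1 = α_1·G − ½·(c_1)² = 2.9·17.2 − ½·2.9² = 45.675.

45.675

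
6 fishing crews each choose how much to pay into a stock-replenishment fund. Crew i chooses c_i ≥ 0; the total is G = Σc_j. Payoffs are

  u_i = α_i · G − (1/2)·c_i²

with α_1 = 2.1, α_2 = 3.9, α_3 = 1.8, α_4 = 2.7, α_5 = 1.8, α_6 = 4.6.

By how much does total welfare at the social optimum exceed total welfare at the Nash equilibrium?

598.495

Crew i's FOC: ∂u_i/∂c_i = α_i − c_i = 0, so c_i* = α_i.
NE contributions = (2.1, 3.9, 1.8, 2.7, 1.8, 4.6); G = 16.9.
W^NE = (Σα)·G − ½Σα_i² = 16.9² − ½·54.55 = 258.335.
Planner sets c_i = Σα_j = 16.9 for every i, so G^SO = 6·16.9 = 101.4.
W^SO = (Σα)·G^SO − ½·6·(Σα)² = (6/2)·16.9² = 856.83.
Deadweight loss = W^SO − W^NE = 598.495.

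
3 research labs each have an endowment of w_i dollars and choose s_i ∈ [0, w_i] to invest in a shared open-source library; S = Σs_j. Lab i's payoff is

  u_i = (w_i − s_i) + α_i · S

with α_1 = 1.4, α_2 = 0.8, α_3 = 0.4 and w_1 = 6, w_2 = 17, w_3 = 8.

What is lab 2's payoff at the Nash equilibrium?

21.8

∂u_i/∂s_i = α_i − 1, so lab i contributes w_i if α_i > 1, else 0.
α_i > 1 for i ∈ {1}; NE contributions (6, 0, 0), S = 6.
u_2 = (17 − 0) + 0.8·6 = 21.8.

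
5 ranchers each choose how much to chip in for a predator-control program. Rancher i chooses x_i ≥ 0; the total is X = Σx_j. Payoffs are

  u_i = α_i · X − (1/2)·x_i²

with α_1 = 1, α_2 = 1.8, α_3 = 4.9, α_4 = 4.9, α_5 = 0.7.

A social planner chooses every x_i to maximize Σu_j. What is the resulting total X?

Planner FOC: ∂(Σu_j)/∂x_i = (Σα_j) − x_i = 0, so x_i^SO = Σα_j = 13.3 for every i; X^SO = 66.5.

66.5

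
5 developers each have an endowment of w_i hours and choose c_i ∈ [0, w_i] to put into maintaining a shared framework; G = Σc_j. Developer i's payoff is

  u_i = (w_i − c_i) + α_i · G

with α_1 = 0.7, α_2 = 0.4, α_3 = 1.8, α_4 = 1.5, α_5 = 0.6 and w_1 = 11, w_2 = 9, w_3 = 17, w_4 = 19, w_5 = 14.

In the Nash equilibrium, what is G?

36

∂u_i/∂c_i = α_i − 1, so developer i contributes w_i if α_i > 1, else 0.
α_i > 1 for i ∈ {3, 4}; NE contributions (0, 0, 17, 19, 0), G = 36.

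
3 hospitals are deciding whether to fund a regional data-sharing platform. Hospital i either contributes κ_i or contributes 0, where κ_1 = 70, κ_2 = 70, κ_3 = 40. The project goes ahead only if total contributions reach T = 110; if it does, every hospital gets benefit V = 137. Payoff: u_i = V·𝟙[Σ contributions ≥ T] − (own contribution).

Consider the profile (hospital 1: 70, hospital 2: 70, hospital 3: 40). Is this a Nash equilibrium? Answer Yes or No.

Total = 180 ≥ 110: provided.
Hospital 1 (pledges 70, payoff 67): dropping to 0 → total 110, payoff 137. Profitable deviation.

No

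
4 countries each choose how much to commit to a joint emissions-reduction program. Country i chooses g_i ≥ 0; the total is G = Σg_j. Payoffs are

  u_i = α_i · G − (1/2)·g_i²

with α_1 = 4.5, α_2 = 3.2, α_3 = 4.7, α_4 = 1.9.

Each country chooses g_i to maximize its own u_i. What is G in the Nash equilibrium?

Country i's FOC: ∂u_i/∂g_i = α_i − g_i = 0, so g_i* = α_i.
NE contributions = (4.5, 3.2, 4.7, 1.9); G = 14.3.

14.3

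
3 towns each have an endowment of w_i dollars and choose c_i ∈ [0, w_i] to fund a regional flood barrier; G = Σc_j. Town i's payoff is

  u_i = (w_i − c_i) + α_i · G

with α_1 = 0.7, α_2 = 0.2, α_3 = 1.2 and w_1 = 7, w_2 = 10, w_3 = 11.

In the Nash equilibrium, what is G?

∂u_i/∂c_i = α_i − 1, so town i contributes w_i if α_i > 1, else 0.
α_i > 1 for i ∈ {3}; NE contributions (0, 0, 11), G = 11.

11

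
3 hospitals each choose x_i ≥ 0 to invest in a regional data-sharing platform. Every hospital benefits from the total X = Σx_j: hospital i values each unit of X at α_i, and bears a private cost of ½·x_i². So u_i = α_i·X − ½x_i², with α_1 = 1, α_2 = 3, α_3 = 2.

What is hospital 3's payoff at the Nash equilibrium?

Hospital i's FOC: ∂u_i/∂x_i = α_i − x_i = 0, so x_i* = α_i.
NE contributions = (1, 3, 2); X = 6.
u_3 = α_3·X − ½·(x_3)² = 2·6 − ½·2² = 10.

10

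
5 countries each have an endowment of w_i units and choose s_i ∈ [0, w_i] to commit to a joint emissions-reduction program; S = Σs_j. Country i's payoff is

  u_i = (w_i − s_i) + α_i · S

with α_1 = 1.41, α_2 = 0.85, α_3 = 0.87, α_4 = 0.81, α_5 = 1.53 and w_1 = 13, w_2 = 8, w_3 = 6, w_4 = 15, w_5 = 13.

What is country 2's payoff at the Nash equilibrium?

30.1

∂u_i/∂s_i = α_i − 1, so country i contributes w_i if α_i > 1, else 0.
α_i > 1 for i ∈ {1, 5}; NE contributions (13, 0, 0, 0, 13), S = 26.
u_2 = (8 − 0) + 0.85·26 = 30.1.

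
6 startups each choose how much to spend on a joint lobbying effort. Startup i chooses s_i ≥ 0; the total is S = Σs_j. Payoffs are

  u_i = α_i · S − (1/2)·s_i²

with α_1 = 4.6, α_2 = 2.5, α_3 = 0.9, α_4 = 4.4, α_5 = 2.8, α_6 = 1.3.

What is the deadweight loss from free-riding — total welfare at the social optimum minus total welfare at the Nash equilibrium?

573.055

Startup i's FOC: ∂u_i/∂s_i = α_i − s_i = 0, so s_i* = α_i.
NE contributions = (4.6, 2.5, 0.9, 4.4, 2.8, 1.3); S = 16.5.
W^NE = (Σα)·S − ½Σα_i² = 16.5² − ½·57.11 = 243.695.
Planner sets s_i = Σα_j = 16.5 for every i, so S^SO = 6·16.5 = 99.
W^SO = (Σα)·S^SO − ½·6·(Σα)² = (6/2)·16.5² = 816.75.
Deadweight loss = W^SO − W^NE = 573.055.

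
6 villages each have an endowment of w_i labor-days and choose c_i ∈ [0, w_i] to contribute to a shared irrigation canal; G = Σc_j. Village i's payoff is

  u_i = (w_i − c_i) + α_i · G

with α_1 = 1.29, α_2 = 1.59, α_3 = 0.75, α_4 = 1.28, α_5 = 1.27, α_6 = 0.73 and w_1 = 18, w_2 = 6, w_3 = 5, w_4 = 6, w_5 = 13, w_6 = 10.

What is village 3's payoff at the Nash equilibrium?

37.25

∂u_i/∂c_i = α_i − 1, so village i contributes w_i if α_i > 1, else 0.
α_i > 1 for i ∈ {1, 2, 4, 5}; NE contributions (18, 6, 0, 6, 13, 0), G = 43.
u_3 = (5 − 0) + 0.75·43 = 37.25.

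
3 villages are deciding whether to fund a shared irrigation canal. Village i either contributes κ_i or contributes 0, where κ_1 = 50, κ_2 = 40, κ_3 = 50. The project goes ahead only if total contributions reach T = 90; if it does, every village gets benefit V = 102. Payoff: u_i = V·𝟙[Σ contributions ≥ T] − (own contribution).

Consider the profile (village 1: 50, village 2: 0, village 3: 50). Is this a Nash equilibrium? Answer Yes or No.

Total = 100 ≥ 90: provided.
Village 1 (pledges 50, payoff 52): dropping to 0 → total 50, payoff 0. No gain.
Village 2 (pledges 0, payoff 102): pledging 40 → total 140, payoff 62. No gain.
Village 3 (pledges 50, payoff 52): dropping to 0 → total 50, payoff 0. No gain.

Yes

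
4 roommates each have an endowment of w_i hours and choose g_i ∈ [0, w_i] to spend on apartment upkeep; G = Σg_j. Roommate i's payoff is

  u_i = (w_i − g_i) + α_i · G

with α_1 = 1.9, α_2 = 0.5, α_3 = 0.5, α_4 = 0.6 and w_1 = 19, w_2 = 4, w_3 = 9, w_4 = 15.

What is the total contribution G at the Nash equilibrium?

∂u_i/∂g_i = α_i − 1, so roommate i contributes w_i if α_i > 1, else 0.
α_i > 1 for i ∈ {1}; NE contributions (19, 0, 0, 0), G = 19.

19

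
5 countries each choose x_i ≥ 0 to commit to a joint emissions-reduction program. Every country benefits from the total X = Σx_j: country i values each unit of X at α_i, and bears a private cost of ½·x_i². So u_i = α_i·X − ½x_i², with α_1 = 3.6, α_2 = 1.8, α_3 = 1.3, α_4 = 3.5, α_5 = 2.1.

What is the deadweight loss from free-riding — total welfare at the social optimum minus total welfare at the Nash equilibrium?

Country i's FOC: ∂u_i/∂x_i = α_i − x_i = 0, so x_i* = α_i.
NE contributions = (3.6, 1.8, 1.3, 3.5, 2.1); X = 12.3.
W^NE = (Σα)·X − ½Σα_i² = 12.3² − ½·34.55 = 134.015.
Planner sets x_i = Σα_j = 12.3 for every i, so X^SO = 5·12.3 = 61.5.
W^SO = (Σα)·X^SO − ½·5·(Σα)² = (5/2)·12.3² = 378.225.
Deadweight loss = W^SO − W^NE = 244.21.

244.21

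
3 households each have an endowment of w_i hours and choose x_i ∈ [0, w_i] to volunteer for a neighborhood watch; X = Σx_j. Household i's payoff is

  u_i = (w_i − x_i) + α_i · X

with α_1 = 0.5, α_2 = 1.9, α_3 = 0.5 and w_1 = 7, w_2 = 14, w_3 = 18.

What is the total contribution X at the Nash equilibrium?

14

∂u_i/∂x_i = α_i − 1, so household i contributes w_i if α_i > 1, else 0.
α_i > 1 for i ∈ {2}; NE contributions (0, 14, 0), X = 14.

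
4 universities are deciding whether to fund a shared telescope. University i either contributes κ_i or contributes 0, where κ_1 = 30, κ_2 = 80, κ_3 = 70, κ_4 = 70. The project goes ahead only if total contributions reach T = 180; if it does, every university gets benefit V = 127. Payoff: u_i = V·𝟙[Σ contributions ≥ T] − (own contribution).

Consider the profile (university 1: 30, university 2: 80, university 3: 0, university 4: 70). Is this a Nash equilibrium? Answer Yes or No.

Total = 180 ≥ 180: provided.
University 1 (pledges 30, payoff 97): dropping to 0 → total 150, payoff 0. No gain.
University 2 (pledges 80, payoff 47): dropping to 0 → total 100, payoff 0. No gain.
University 3 (pledges 0, payoff 127): pledging 70 → total 250, payoff 57. No gain.
University 4 (pledges 70, payoff 57): dropping to 0 → total 110, payoff 0. No gain.

Yes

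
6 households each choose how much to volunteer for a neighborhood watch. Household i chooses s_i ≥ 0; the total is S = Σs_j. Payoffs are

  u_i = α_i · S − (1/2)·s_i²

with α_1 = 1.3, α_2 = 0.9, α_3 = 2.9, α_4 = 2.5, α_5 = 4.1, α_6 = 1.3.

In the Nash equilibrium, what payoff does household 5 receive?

Household i's FOC: ∂u_i/∂s_i = α_i − s_i = 0, so s_i* = α_i.
NE contributions = (1.3, 0.9, 2.9, 2.5, 4.1, 1.3); S = 13.
u_5 = α_5·S − ½·(s_5)² = 4.1·13 − ½·4.1² = 44.895.

44.895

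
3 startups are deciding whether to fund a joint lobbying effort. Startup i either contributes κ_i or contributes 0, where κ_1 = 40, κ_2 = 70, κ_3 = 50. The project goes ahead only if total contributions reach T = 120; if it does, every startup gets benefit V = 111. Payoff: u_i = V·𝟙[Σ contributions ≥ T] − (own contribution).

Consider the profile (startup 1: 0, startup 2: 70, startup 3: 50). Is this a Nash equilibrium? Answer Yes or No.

Total = 120 ≥ 120: provided.
Startup 1 (pledges 0, payoff 111): pledging 40 → total 160, payoff 71. No gain.
Startup 2 (pledges 70, payoff 41): dropping to 0 → total 50, payoff 0. No gain.
Startup 3 (pledges 50, payoff 61): dropping to 0 → total 70, payoff 0. No gain.

Yes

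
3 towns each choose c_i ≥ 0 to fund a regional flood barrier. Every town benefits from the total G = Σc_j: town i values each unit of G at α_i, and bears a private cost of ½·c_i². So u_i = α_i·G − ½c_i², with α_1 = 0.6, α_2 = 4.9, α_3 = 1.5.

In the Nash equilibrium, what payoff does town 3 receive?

9.375

Town i's FOC: ∂u_i/∂c_i = α_i − c_i = 0, so c_i* = α_i.
NE contributions = (0.6, 4.9, 1.5); G = 7.
u_3 = α_3·G − ½·(c_3)² = 1.5·7 − ½·1.5² = 9.375.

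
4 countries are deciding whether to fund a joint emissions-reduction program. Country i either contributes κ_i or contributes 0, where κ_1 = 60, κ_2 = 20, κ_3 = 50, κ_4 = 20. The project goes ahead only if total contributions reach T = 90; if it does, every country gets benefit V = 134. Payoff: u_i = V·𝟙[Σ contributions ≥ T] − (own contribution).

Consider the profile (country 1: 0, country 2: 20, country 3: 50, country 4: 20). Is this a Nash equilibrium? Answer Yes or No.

Total = 90 ≥ 90: provided.
Country 1 (pledges 0, payoff 134): pledging 60 → total 150, payoff 74. No gain.
Country 2 (pledges 20, payoff 114): dropping to 0 → total 70, payoff 0. No gain.
Country 3 (pledges 50, payoff 84): dropping to 0 → total 40, payoff 0. No gain.
Country 4 (pledges 20, payoff 114): dropping to 0 → total 70, payoff 0. No gain.

Yes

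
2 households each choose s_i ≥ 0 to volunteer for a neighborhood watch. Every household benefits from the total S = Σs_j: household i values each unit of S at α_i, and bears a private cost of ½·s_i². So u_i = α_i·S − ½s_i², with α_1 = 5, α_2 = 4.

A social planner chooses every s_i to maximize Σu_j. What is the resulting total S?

Planner FOC: ∂(Σu_j)/∂s_i = (Σα_j) − s_i = 0, so s_i^SO = Σα_j = 9 for every i; S^SO = 18.

18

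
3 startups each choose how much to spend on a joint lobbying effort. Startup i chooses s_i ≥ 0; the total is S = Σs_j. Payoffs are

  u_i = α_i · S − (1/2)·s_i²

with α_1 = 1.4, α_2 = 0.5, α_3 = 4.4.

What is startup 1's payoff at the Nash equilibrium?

7.84

Startup i's FOC: ∂u_i/∂s_i = α_i − s_i = 0, so s_i* = α_i.
NE contributions = (1.4, 0.5, 4.4); S = 6.3.
u_1 = α_1·S − ½·(s_1)² = 1.4·6.3 − ½·1.4² = 7.84.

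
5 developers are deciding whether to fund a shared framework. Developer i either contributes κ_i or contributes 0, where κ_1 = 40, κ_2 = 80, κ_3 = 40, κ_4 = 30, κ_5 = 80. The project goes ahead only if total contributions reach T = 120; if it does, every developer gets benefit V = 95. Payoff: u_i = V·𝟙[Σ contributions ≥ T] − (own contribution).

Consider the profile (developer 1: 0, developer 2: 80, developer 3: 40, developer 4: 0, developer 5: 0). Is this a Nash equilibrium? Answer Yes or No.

Total = 120 ≥ 120: provided.
Developer 1 (pledges 0, payoff 95): pledging 40 → total 160, payoff 55. No gain.
Developer 2 (pledges 80, payoff 15): dropping to 0 → total 40, payoff 0. No gain.
Developer 3 (pledges 40, payoff 55): dropping to 0 → total 80, payoff 0. No gain.
Developer 4 (pledges 0, payoff 95): pledging 30 → total 150, payoff 65. No gain.
Developer 5 (pledges 0, payoff 95): pledging 80 → total 200, payoff 15. No gain.

Yes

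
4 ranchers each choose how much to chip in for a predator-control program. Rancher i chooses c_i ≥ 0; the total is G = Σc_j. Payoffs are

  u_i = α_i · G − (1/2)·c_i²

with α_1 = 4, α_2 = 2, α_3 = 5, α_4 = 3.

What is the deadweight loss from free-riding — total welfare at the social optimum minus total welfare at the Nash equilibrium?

Rancher i's FOC: ∂u_i/∂c_i = α_i − c_i = 0, so c_i* = α_i.
NE contributions = (4, 2, 5, 3); G = 14.
W^NE = (Σα)·G − ½Σα_i² = 14² − ½·54 = 169.
Planner sets c_i = Σα_j = 14 for every i, so G^SO = 4·14 = 56.
W^SO = (Σα)·G^SO − ½·4·(Σα)² = (4/2)·14² = 392.
Deadweight loss = W^SO − W^NE = 223.

223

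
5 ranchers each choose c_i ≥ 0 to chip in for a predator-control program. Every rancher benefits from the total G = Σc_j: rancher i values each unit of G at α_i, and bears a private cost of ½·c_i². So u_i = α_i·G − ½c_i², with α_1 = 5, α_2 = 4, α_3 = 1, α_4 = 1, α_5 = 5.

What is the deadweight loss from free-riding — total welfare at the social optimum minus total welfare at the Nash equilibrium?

418

Rancher i's FOC: ∂u_i/∂c_i = α_i − c_i = 0, so c_i* = α_i.
NE contributions = (5, 4, 1, 1, 5); G = 16.
W^NE = (Σα)·G − ½Σα_i² = 16² − ½·68 = 222.
Planner sets c_i = Σα_j = 16 for every i, so G^SO = 5·16 = 80.
W^SO = (Σα)·G^SO − ½·5·(Σα)² = (5/2)·16² = 640.
Deadweight loss = W^SO − W^NE = 418.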